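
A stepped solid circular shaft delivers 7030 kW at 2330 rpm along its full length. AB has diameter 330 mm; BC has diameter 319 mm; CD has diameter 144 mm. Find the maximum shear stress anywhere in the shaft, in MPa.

49.1 MPa

ω = 2π·2330/60 = 244.0 rad/s, so T = P/ω = 7030×10³ / 244.0 = 28810 N·m.
Under the same torque, τ_max = 16T/(πd³) is largest where d is smallest — segment CD (d = 144 mm).
τ_max = 16·28810/(π·(0.144)³) = 4.914×10^7 Pa.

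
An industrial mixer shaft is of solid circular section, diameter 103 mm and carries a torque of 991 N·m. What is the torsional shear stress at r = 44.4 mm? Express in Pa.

J = πd⁴/32 = π(0.103)⁴/32 = 1.105×10^-5 m⁴.
Shear stress varies linearly with radius: τ = T·r/J = 991.0 × 0.0444 / 1.105×10^-5 = 3.982×10^6 Pa.

3.98e6 Pa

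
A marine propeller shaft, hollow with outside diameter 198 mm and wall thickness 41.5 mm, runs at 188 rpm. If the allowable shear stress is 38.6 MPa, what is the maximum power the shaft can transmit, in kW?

J = π(d_o⁴ − d_i⁴)/32 = π(0.198⁴ − 0.115⁴)/32 = 1.337×10^-4 m⁴.
T_max = τ_allow·J/r = 3.86×10^7 × 1.337×10^-4 / 0.0990 = 52140 N·m.
ω = 2π·188/60 = 19.69 rad/s, so P_max = T_max·ω = 1.026×10^6 W.

1030 kW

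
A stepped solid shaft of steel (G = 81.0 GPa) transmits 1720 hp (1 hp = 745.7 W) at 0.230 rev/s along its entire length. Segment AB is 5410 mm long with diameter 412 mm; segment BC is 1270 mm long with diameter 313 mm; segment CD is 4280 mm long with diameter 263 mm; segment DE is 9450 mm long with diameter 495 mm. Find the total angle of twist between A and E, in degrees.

ω = 2π·0.230 = 1.445 rad/s, so T = P/ω = 1720×745.7 / 1.445 = 887500 N·m.
J_AB = π(0.412)⁴/32 = 2.83×10^-3 m⁴; J_BC = π(0.313)⁴/32 = 9.42×10^-4 m⁴; J_CD = π(0.263)⁴/32 = 4.70×10^-4 m⁴; J_DE = π(0.495)⁴/32 = 5.89×10^-3 m⁴.
θ = (T/G)·Σ L_i/J_i = (887500/81.0×10⁹)·(5.41/2.83×10^-3 + 1.27/9.42×10^-4 + 4.28/4.70×10^-4 + 9.45/5.89×10^-3) = 0.1531 rad.

8.77°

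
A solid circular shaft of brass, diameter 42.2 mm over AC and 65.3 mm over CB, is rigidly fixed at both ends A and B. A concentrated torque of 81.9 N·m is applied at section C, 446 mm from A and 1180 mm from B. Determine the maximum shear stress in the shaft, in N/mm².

1.75 N/mm²

Compatibility: T_A·a/J_AC = T_B·b/J_CB with T_A + T_B = T₀.
J_AC = 3.11×10^-7 m⁴, J_CB = 1.79×10^-6 m⁴, so T_A = T₀·(J_AC/a)/((J_AC/a)+(J_CB/b)) = 25.86 N·m, T_B = 56.04 N·m.
τ in each portion: τ_AC = 1.75×10^6 Pa, τ_CB = 1.03×10^6 Pa; maximum is in AC.
τ_max = T_AC·r/J = 25.86·0.0211/3.11×10^-7 = 1.753×10^6 Pa.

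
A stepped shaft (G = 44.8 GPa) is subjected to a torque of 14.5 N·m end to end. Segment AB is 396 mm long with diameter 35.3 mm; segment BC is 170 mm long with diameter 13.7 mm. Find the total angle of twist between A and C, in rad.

J_AB = π(0.0353)⁴/32 = 1.52×10^-7 m⁴; J_BC = π(0.0137)⁴/32 = 3.46×10^-9 m⁴.
θ = (T/G)·Σ L_i/J_i = (14.50/44.8×10⁹)·(0.396/1.52×10^-7 + 0.170/3.46×10^-9) = 0.01675 rad.

0.0168 rad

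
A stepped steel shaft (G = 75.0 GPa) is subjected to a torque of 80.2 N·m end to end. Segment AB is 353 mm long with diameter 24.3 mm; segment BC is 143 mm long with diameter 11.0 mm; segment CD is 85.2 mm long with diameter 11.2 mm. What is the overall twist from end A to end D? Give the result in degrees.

J_AB = π(0.0243)⁴/32 = 3.42×10^-8 m⁴; J_BC = π(0.0110)⁴/32 = 1.44×10^-9 m⁴; J_CD = π(0.0112)⁴/32 = 1.54×10^-9 m⁴.
θ = (T/G)·Σ L_i/J_i = (80.20/75.0×10⁹)·(0.353/3.42×10^-8 + 0.143/1.44×10^-9 + 0.0852/1.54×10^-9) = 0.1764 rad.

10.1°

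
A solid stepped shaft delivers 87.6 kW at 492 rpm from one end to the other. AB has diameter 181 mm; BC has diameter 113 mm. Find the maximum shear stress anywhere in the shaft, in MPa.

ω = 2π·492/60 = 51.52 rad/s, so T = P/ω = 87.6×10³ / 51.52 = 1700 N·m.
Under the same torque, τ_max = 16T/(πd³) is largest where d is smallest — segment BC (d = 113 mm).
τ_max = 16·1700/(π·(0.113)³) = 6.001×10^6 Pa.

6.00 MPa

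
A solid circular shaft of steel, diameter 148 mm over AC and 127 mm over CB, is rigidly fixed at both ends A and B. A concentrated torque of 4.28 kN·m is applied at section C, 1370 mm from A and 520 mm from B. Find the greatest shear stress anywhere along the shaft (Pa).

Compatibility: T_A·a/J_AC = T_B·b/J_CB with T_A + T_B = T₀.
J_AC = 4.71×10^-5 m⁴, J_CB = 2.55×10^-5 m⁴, so T_A = T₀·(J_AC/a)/((J_AC/a)+(J_CB/b)) = 1762 N·m, T_B = 2518 N·m.
τ in each portion: τ_AC = 2.77×10^6 Pa, τ_CB = 6.26×10^6 Pa; maximum is in CB.
τ_max = T_CB·r/J = 2518·0.0635/2.55×10^-5 = 6.260×10^6 Pa.

6.26e6 Pa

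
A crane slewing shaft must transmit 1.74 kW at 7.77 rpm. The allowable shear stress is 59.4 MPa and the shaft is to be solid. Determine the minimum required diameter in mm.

ω = 2π·7.77/60 = 0.8137 rad/s, so T = P/ω = 1.74×10³ / 0.8137 = 2138 N·m.
For a solid shaft τ_max = 16T/(πd³), so d = (16T/(π τ_allow))^(1/3) = (16·2138/(π·5.94×10^7))^(1/3) = 0.05681 m.

56.8 mm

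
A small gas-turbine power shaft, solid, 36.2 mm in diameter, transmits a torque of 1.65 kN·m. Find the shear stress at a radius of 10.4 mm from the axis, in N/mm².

J = πd⁴/32 = π(0.0362)⁴/32 = 1.686×10^-7 m⁴.
Shear stress varies linearly with radius: τ = T·r/J = 1650 × 0.0104 / 1.686×10^-7 = 1.018×10^8 Pa.

102 N/mm²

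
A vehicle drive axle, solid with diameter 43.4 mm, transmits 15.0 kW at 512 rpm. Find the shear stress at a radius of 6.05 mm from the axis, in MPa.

ω = 2π·512/60 = 53.62 rad/s, so T = P/ω = 15.0×10³ / 53.62 = 279.8 N·m.
J = πd⁴/32 = π(0.0434)⁴/32 = 3.483×10^-7 m⁴.
Shear stress varies linearly with radius: τ = T·r/J = 279.8 × 0.00605 / 3.483×10^-7 = 4.859×10^6 Pa.

4.86 MPa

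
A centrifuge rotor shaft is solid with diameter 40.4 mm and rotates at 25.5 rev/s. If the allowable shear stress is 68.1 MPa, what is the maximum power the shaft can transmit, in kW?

141 kW

J = πd⁴/32 = π(0.0404)⁴/32 = 2.615×10^-7 m⁴.
T_max = τ_allow·J/r = 6.81×10^7 × 2.615×10^-7 / 0.0202 = 881.7 N·m.
ω = 2π·25.5 = 160.2 rad/s, so P_max = T_max·ω = 1.413×10^5 W.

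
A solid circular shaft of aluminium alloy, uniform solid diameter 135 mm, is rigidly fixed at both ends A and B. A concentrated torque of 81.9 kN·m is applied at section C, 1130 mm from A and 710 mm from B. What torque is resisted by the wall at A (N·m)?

With uniform GJ and both ends fixed, compatibility θ_AC = θ_CB gives T_A·a = T_B·b, together with T_A + T_B = T₀.
T_A = T₀·b/(a+b) = 81900·710/1840 = 31600 N·m; T_B = 50300 N·m.

31600 N·m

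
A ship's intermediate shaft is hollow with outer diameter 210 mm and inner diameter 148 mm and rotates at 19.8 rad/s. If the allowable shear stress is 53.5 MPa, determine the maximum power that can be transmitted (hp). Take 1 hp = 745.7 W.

J = π(d_o⁴ − d_i⁴)/32 = π(0.210⁴ − 0.148⁴)/32 = 1.438×10^-4 m⁴.
T_max = τ_allow·J/r = 5.35×10^7 × 1.438×10^-4 / 0.105 = 73280 N·m.
ω = 19.8 rad/s, so P_max = T_max·ω = 1.451×10^6 W.

1950 hp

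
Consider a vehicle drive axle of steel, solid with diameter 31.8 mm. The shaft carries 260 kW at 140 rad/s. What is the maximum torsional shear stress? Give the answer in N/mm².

294 N/mm²

ω = 140 rad/s, so T = P/ω = 260×10³ / 140.0 = 1857 N·m.
J = πd⁴/32 = π(0.0318)⁴/32 = 1.004×10^-7 m⁴.
τ_max = T·r/J = 1857 × 0.0159 / 1.004×10^-7 = 2.941×10^8 Pa.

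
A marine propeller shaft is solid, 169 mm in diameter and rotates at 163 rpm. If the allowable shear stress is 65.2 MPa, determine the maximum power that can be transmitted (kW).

J = πd⁴/32 = π(0.169)⁴/32 = 8.008×10^-5 m⁴.
T_max = τ_allow·J/r = 6.52×10^7 × 8.008×10^-5 / 0.0845 = 61790 N·m.
ω = 2π·163/60 = 17.07 rad/s, so P_max = T_max·ω = 1.055×10^6 W.

1050 kW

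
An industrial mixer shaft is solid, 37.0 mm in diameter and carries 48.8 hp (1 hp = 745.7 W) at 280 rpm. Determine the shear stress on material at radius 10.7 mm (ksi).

ω = 2π·280/60 = 29.32 rad/s, so T = P/ω = 48.8×745.7 / 29.32 = 1241 N·m.
J = πd⁴/32 = π(0.0370)⁴/32 = 1.840×10^-7 m⁴.
Shear stress varies linearly with radius: τ = T·r/J = 1241 × 0.0107 / 1.840×10^-7 = 7.217×10^7 Pa.

10.5 ksi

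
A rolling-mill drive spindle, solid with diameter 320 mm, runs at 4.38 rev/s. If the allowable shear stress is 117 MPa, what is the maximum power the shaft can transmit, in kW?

20700 kW

J = πd⁴/32 = π(0.320)⁴/32 = 1.029×10^-3 m⁴.
T_max = τ_allow·J/r = 1.17×10^8 × 1.029×10^-3 / 0.160 = 752800 N·m.
ω = 2π·4.38 = 27.52 rad/s, so P_max = T_max·ω = 2.072×10^7 W.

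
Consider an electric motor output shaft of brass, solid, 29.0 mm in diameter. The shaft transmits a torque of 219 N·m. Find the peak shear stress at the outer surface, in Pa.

J = πd⁴/32 = π(0.0290)⁴/32 = 6.944×10^-8 m⁴.
τ_max = T·r/J = 219.0 × 0.0145 / 6.944×10^-8 = 4.573×10^7 Pa.

4.57e7 Pa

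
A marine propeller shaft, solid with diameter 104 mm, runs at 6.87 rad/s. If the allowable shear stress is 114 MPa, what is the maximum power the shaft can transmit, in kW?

173 kW

J = πd⁴/32 = π(0.104)⁴/32 = 1.149×10^-5 m⁴.
T_max = τ_allow·J/r = 1.14×10^8 × 1.149×10^-5 / 0.0520 = 25180 N·m.
ω = 6.87 rad/s, so P_max = T_max·ω = 1.730×10^5 W.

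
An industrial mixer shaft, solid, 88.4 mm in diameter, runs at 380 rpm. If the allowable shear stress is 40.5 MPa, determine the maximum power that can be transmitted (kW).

219 kW

J = πd⁴/32 = π(0.0884)⁴/32 = 5.995×10^-6 m⁴.
T_max = τ_allow·J/r = 4.05×10^7 × 5.995×10^-6 / 0.0442 = 5493 N·m.
ω = 2π·380/60 = 39.79 rad/s, so P_max = T_max·ω = 2.186×10^5 W.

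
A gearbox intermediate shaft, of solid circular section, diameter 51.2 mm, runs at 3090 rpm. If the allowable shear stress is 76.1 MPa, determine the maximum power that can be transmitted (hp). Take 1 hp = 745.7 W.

870 hp

J = πd⁴/32 = π(0.0512)⁴/32 = 6.747×10^-7 m⁴.
T_max = τ_allow·J/r = 7.61×10^7 × 6.747×10^-7 / 0.0256 = 2006 N·m.
ω = 2π·3090/60 = 323.6 rad/s, so P_max = T_max·ω = 6.490×10^5 W.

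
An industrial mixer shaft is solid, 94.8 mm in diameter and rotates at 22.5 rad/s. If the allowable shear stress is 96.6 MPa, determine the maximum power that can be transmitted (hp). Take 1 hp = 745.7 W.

488 hp

J = πd⁴/32 = π(0.0948)⁴/32 = 7.929×10^-6 m⁴.
T_max = τ_allow·J/r = 9.66×10^7 × 7.929×10^-6 / 0.0474 = 16160 N·m.
ω = 22.5 rad/s, so P_max = T_max·ω = 3.636×10^5 W.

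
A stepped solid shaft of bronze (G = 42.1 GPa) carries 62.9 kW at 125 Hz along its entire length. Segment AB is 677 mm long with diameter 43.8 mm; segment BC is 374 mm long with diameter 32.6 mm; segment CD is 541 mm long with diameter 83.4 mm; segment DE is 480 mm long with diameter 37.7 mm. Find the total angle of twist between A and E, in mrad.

14.8 mrad

ω = 2π·125 = 785.4 rad/s, so T = P/ω = 62.9×10³ / 785.4 = 80.09 N·m.
J_AB = π(0.0438)⁴/32 = 3.61×10^-7 m⁴; J_BC = π(0.0326)⁴/32 = 1.11×10^-7 m⁴; J_CD = π(0.0834)⁴/32 = 4.75×10^-6 m⁴; J_DE = π(0.0377)⁴/32 = 1.98×10^-7 m⁴.
θ = (T/G)·Σ L_i/J_i = (80.09/42.1×10⁹)·(0.677/3.61×10^-7 + 0.374/1.11×10^-7 + 0.541/4.75×10^-6 + 0.480/1.98×10^-7) = 0.01480 rad.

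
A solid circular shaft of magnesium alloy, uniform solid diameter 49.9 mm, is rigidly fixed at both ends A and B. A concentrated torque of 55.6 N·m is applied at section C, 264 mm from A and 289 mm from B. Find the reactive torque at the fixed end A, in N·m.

With uniform GJ and both ends fixed, compatibility θ_AC = θ_CB gives T_A·a = T_B·b, together with T_A + T_B = T₀.
T_A = T₀·b/(a+b) = 55.60·289/553.0 = 29.06 N·m; T_B = 26.54 N·m.

29.1 N·m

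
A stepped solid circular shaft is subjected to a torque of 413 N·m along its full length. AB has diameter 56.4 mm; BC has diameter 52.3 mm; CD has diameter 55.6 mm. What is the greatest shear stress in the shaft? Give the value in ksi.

Under the same torque, τ_max = 16T/(πd³) is largest where d is smallest — segment BC (d = 52.3 mm).
τ_max = 16·413.0/(π·(0.0523)³) = 1.470×10^7 Pa.

2.13 ksi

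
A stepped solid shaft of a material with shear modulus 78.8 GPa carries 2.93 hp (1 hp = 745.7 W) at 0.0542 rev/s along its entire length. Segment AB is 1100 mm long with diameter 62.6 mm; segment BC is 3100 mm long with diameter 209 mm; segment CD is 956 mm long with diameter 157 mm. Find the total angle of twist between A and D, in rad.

0.0621 rad

ω = 2π·0.0542 = 0.3405 rad/s, so T = P/ω = 2.93×745.7 / 0.3405 = 6416 N·m.
J_AB = π(0.0626)⁴/32 = 1.51×10^-6 m⁴; J_BC = π(0.209)⁴/32 = 1.87×10^-4 m⁴; J_CD = π(0.157)⁴/32 = 5.96×10^-5 m⁴.
θ = (T/G)·Σ L_i/J_i = (6416/78.8×10⁹)·(1.10/1.51×10^-6 + 3.10/1.87×10^-4 + 0.956/5.96×10^-5) = 0.06206 rad.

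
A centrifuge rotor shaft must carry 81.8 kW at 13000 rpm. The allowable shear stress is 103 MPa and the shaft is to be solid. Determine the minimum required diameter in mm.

ω = 2π·13000/60 = 1361 rad/s, so T = P/ω = 81.8×10³ / 1361 = 60.09 N·m.
For a solid shaft τ_max = 16T/(πd³), so d = (16T/(π τ_allow))^(1/3) = (16·60.09/(π·1.03×10^8))^(1/3) = 0.01438 m.

14.4 mm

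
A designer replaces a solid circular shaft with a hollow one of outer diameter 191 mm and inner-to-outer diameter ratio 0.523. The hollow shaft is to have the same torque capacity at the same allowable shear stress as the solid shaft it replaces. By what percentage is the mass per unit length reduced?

23.5 %

Equal τ_max and T ⇒ the solid shaft needs d_s³ = d_o³(1−k⁴), so d_s = 191·(1−0.523⁴)^(1/3) = 186.1 mm.
Area ratio A_h/A_s = d_o²(1−k²)/d_s² = (1−k²)/(1−k⁴)^(2/3) = 0.7651.
Mass saving = 1 − 0.7651 = 23.5 %.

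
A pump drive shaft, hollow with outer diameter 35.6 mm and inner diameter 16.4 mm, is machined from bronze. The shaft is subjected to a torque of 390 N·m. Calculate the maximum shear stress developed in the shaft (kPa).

46100 kPa

J = π(d_o⁴ − d_i⁴)/32 = π(0.0356⁴ − 0.0164⁴)/32 = 1.506×10^-7 m⁴.
τ_max = T·r/J = 390.0 × 0.0178 / 1.506×10^-7 = 4.610×10^7 Pa.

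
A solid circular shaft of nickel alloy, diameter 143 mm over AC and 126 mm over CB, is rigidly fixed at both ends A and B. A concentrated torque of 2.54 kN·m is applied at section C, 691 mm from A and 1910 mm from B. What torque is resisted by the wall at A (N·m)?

2090 N·m

Compatibility: T_A·a/J_AC = T_B·b/J_CB with T_A + T_B = T₀.
J_AC = 4.11×10^-5 m⁴, J_CB = 2.47×10^-5 m⁴, so T_A = T₀·(J_AC/a)/((J_AC/a)+(J_CB/b)) = 2085 N·m, T_B = 454.7 N·m.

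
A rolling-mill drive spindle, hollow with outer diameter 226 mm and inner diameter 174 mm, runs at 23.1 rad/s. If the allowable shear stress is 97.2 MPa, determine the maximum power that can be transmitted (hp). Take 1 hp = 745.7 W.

4430 hp

J = π(d_o⁴ − d_i⁴)/32 = π(0.226⁴ − 0.174⁴)/32 = 1.661×10^-4 m⁴.
T_max = τ_allow·J/r = 9.72×10^7 × 1.661×10^-4 / 0.113 = 142900 N·m.
ω = 23.1 rad/s, so P_max = T_max·ω = 3.301×10^6 W.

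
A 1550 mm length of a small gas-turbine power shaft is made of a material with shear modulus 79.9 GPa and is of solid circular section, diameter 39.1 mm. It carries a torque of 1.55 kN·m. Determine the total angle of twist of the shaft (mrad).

131 mrad

J = πd⁴/32 = π(0.0391)⁴/32 = 2.295×10^-7 m⁴.
θ = T·L/(G·J) = 1550 × 1.55 / (79.9×10⁹ × 2.295×10^-7) = 0.1310 rad.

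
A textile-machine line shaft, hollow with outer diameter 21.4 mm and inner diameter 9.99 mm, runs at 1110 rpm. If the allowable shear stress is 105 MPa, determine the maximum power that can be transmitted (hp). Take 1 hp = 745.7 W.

J = π(d_o⁴ − d_i⁴)/32 = π(0.0214⁴ − 0.00999⁴)/32 = 1.961×10^-8 m⁴.
T_max = τ_allow·J/r = 1.05×10^8 × 1.961×10^-8 / 0.0107 = 192.5 N·m.
ω = 2π·1110/60 = 116.2 rad/s, so P_max = T_max·ω = 2.237×10^4 W.

30.0 hp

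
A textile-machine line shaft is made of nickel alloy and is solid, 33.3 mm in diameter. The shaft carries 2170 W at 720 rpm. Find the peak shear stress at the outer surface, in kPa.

3970 kPa

ω = 2π·720/60 = 75.40 rad/s, so T = P/ω = 2170 / 75.40 = 28.78 N·m.
J = πd⁴/32 = π(0.0333)⁴/32 = 1.207×10^-7 m⁴.
τ_max = T·r/J = 28.78 × 0.0166 / 1.207×10^-7 = 3.970×10^6 Pa.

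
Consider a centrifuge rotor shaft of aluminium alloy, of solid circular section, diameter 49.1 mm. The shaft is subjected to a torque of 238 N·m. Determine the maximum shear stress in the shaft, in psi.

1490 psi

J = πd⁴/32 = π(0.0491)⁴/32 = 5.706×10^-7 m⁴.
τ_max = T·r/J = 238.0 × 0.0246 / 5.706×10^-7 = 1.024×10^7 Pa.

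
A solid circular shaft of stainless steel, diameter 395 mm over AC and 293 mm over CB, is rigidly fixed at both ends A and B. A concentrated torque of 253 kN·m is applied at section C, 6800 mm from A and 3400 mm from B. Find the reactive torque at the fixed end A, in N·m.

Compatibility: T_A·a/J_AC = T_B·b/J_CB with T_A + T_B = T₀.
J_AC = 2.39×10^-3 m⁴, J_CB = 7.24×10^-4 m⁴, so T_A = T₀·(J_AC/a)/((J_AC/a)+(J_CB/b)) = 157600 N·m, T_B = 95420 N·m.

158000 N·m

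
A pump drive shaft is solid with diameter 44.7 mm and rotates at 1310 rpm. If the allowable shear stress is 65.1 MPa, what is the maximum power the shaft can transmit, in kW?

J = πd⁴/32 = π(0.0447)⁴/32 = 3.919×10^-7 m⁴.
T_max = τ_allow·J/r = 6.51×10^7 × 3.919×10^-7 / 0.0224 = 1142 N·m.
ω = 2π·1310/60 = 137.2 rad/s, so P_max = T_max·ω = 1.566×10^5 W.

157 kW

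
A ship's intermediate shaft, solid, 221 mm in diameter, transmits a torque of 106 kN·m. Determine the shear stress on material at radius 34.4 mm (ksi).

2.26 ksi

J = πd⁴/32 = π(0.221)⁴/32 = 2.342×10^-4 m⁴.
Shear stress varies linearly with radius: τ = T·r/J = 106000 × 0.0344 / 2.342×10^-4 = 1.557×10^7 Pa.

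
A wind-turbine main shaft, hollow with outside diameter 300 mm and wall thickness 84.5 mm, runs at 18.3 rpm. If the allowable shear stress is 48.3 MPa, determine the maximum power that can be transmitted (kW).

J = π(d_o⁴ − d_i⁴)/32 = π(0.300⁴ − 0.131⁴)/32 = 7.663×10^-4 m⁴.
T_max = τ_allow·J/r = 4.83×10^7 × 7.663×10^-4 / 0.150 = 246700 N·m.
ω = 2π·18.3/60 = 1.916 rad/s, so P_max = T_max·ω = 4.729×10^5 W.

473 kW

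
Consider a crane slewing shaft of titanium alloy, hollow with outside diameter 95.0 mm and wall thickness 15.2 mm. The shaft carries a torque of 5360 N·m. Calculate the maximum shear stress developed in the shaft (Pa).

4.05e7 Pa

J = π(d_o⁴ − d_i⁴)/32 = π(0.0950⁴ − 0.0646⁴)/32 = 6.287×10^-6 m⁴.
τ_max = T·r/J = 5360 × 0.0475 / 6.287×10^-6 = 4.050×10^7 Pa.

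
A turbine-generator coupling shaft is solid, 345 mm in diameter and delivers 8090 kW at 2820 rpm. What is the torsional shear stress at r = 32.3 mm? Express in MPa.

0.636 MPa

ω = 2π·2820/60 = 295.3 rad/s, so T = P/ω = 8090×10³ / 295.3 = 27390 N·m.
J = πd⁴/32 = π(0.345)⁴/32 = 1.391×10^-3 m⁴.
Shear stress varies linearly with radius: τ = T·r/J = 27390 × 0.0323 / 1.391×10^-3 = 6.362×10^5 Pa.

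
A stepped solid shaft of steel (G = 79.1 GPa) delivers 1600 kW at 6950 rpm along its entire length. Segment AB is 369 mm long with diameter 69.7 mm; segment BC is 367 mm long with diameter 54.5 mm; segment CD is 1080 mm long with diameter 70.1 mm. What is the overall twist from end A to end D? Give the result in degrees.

1.65°

ω = 2π·6950/60 = 727.8 rad/s, so T = P/ω = 1600×10³ / 727.8 = 2198 N·m.
J_AB = π(0.0697)⁴/32 = 2.32×10^-6 m⁴; J_BC = π(0.0545)⁴/32 = 8.66×10^-7 m⁴; J_CD = π(0.0701)⁴/32 = 2.37×10^-6 m⁴.
θ = (T/G)·Σ L_i/J_i = (2198/79.1×10⁹)·(0.369/2.32×10^-6 + 0.367/8.66×10^-7 + 1.08/2.37×10^-6) = 0.02886 rad.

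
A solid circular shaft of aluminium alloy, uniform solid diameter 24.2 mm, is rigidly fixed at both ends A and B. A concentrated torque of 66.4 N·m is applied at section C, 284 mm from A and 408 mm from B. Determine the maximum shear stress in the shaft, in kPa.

14100 kPa

With uniform GJ and both ends fixed, compatibility θ_AC = θ_CB gives T_A·a = T_B·b, together with T_A + T_B = T₀.
T_A = T₀·b/(a+b) = 66.40·408/692.0 = 39.15 N·m; T_B = 27.25 N·m.
τ in each portion: τ_AC = 1.41×10^7 Pa, τ_CB = 9.79×10^6 Pa; maximum is in AC.
τ_max = T_AC·r/J = 39.15·0.0121/3.37×10^-8 = 1.407×10^7 Pa.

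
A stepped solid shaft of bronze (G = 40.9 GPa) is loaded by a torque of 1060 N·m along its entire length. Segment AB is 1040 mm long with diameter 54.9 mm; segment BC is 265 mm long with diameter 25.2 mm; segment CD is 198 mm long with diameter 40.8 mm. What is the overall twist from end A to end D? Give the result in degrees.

12.8°

J_AB = π(0.0549)⁴/32 = 8.92×10^-7 m⁴; J_BC = π(0.0252)⁴/32 = 3.96×10^-8 m⁴; J_CD = π(0.0408)⁴/32 = 2.72×10^-7 m⁴.
θ = (T/G)·Σ L_i/J_i = (1060/40.9×10⁹)·(1.04/8.92×10^-7 + 0.265/3.96×10^-8 + 0.198/2.72×10^-7) = 0.2226 rad.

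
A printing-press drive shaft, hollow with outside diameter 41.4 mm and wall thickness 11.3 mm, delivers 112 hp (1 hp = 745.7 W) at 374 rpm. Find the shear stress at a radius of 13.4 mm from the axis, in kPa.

103000 kPa

ω = 2π·374/60 = 39.17 rad/s, so T = P/ω = 112×745.7 / 39.17 = 2132 N·m.
J = π(d_o⁴ − d_i⁴)/32 = π(0.0414⁴ − 0.0188⁴)/32 = 2.761×10^-7 m⁴.
Shear stress varies linearly with radius: τ = T·r/J = 2132 × 0.0134 / 2.761×10^-7 = 1.035×10^8 Pa.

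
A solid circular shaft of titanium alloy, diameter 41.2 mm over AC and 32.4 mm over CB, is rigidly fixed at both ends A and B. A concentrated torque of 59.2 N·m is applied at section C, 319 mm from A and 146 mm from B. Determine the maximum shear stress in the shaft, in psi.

585 psi

Compatibility: T_A·a/J_AC = T_B·b/J_CB with T_A + T_B = T₀.
J_AC = 2.83×10^-7 m⁴, J_CB = 1.08×10^-7 m⁴, so T_A = T₀·(J_AC/a)/((J_AC/a)+(J_CB/b)) = 32.25 N·m, T_B = 26.95 N·m.
τ in each portion: τ_AC = 2.35×10^6 Pa, τ_CB = 4.04×10^6 Pa; maximum is in CB.
τ_max = T_CB·r/J = 26.95·0.0162/1.08×10^-7 = 4.035×10^6 Pa.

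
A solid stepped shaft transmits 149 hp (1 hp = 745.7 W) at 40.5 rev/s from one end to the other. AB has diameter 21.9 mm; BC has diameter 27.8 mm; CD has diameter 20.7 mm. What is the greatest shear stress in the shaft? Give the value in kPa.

ω = 2π·40.5 = 254.5 rad/s, so T = P/ω = 149×745.7 / 254.5 = 436.6 N·m.
Under the same torque, τ_max = 16T/(πd³) is largest where d is smallest — segment CD (d = 20.7 mm).
τ_max = 16·436.6/(π·(0.0207)³) = 2.507×10^8 Pa.

251000 kPa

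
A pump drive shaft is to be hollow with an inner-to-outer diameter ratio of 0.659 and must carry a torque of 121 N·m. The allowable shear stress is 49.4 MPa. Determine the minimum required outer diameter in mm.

24.9 mm

For a hollow shaft with d_i/d_o = 0.659: τ_max = 16T/(π d_o³ (1−k⁴)), so d_o = [16T/(π τ_allow (1−k⁴))]^(1/3) = [16·121.0/(π·4.94×10^7·0.8114)]^(1/3) = 0.02487 m.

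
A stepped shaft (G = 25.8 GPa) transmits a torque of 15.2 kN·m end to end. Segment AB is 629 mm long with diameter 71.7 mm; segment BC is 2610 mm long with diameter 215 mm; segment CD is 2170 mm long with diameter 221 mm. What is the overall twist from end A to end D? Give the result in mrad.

156 mrad

J_AB = π(0.0717)⁴/32 = 2.59×10^-6 m⁴; J_BC = π(0.215)⁴/32 = 2.10×10^-4 m⁴; J_CD = π(0.221)⁴/32 = 2.34×10^-4 m⁴.
θ = (T/G)·Σ L_i/J_i = (15200/25.8×10⁹)·(0.629/2.59×10^-6 + 2.61/2.10×10^-4 + 2.17/2.34×10^-4) = 0.1556 rad.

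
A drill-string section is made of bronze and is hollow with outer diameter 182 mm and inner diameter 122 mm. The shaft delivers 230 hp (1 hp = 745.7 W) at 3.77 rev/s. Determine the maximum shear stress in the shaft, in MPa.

7.66 MPa

ω = 2π·3.77 = 23.69 rad/s, so T = P/ω = 230×745.7 / 23.69 = 7241 N·m.
J = π(d_o⁴ − d_i⁴)/32 = π(0.182⁴ − 0.122⁴)/32 = 8.597×10^-5 m⁴.
τ_max = T·r/J = 7241 × 0.0910 / 8.597×10^-5 = 7.664×10^6 Pa.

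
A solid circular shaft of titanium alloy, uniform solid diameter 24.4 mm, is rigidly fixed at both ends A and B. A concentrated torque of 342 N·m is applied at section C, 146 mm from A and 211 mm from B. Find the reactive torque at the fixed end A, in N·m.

202 N·m

With uniform GJ and both ends fixed, compatibility θ_AC = θ_CB gives T_A·a = T_B·b, together with T_A + T_B = T₀.
T_A = T₀·b/(a+b) = 342.0·211/357.0 = 202.1 N·m; T_B = 139.9 N·m.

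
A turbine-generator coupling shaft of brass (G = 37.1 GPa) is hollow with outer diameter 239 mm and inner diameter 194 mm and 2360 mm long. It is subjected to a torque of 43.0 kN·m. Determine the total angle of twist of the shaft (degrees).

0.865°

J = π(d_o⁴ − d_i⁴)/32 = π(0.239⁴ − 0.194⁴)/32 = 1.813×10^-4 m⁴.
θ = T·L/(G·J) = 43000 × 2.36 / (37.1×10⁹ × 1.813×10^-4) = 0.01509 rad.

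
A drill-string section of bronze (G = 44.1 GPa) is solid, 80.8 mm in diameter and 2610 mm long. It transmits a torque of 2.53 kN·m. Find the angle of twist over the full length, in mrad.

35.8 mrad

J = πd⁴/32 = π(0.0808)⁴/32 = 4.185×10^-6 m⁴.
θ = T·L/(G·J) = 2530 × 2.61 / (44.1×10⁹ × 4.185×10^-6) = 0.03578 rad.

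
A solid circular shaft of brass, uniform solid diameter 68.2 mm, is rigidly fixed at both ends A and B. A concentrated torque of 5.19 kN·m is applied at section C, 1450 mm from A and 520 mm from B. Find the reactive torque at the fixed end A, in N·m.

1370 N·m

With uniform GJ and both ends fixed, compatibility θ_AC = θ_CB gives T_A·a = T_B·b, together with T_A + T_B = T₀.
T_A = T₀·b/(a+b) = 5190·520/1970 = 1370 N·m; T_B = 3820 N·m.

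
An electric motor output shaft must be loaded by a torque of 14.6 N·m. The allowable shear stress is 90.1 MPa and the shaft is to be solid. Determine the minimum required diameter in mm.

For a solid shaft τ_max = 16T/(πd³), so d = (16T/(π τ_allow))^(1/3) = (16·14.60/(π·9.01×10^7))^(1/3) = 0.009380 m.

9.38 mm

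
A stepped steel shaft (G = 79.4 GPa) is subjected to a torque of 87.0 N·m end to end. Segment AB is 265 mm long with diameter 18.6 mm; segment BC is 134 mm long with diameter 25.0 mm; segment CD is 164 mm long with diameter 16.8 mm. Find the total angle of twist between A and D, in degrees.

2.95°

J_AB = π(0.0186)⁴/32 = 1.18×10^-8 m⁴; J_BC = π(0.0250)⁴/32 = 3.83×10^-8 m⁴; J_CD = π(0.0168)⁴/32 = 7.82×10^-9 m⁴.
θ = (T/G)·Σ L_i/J_i = (87.00/79.4×10⁹)·(0.265/1.18×10^-8 + 0.134/3.83×10^-8 + 0.164/7.82×10^-9) = 0.05152 rad.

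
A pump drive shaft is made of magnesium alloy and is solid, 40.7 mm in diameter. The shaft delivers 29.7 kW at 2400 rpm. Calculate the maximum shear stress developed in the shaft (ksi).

ω = 2π·2400/60 = 251.3 rad/s, so T = P/ω = 29.7×10³ / 251.3 = 118.2 N·m.
J = πd⁴/32 = π(0.0407)⁴/32 = 2.694×10^-7 m⁴.
τ_max = T·r/J = 118.2 × 0.0204 / 2.694×10^-7 = 8.927×10^6 Pa.

1.29 ksi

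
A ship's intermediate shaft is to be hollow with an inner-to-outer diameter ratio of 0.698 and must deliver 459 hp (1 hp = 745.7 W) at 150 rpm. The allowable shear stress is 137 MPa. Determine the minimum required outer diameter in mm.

102 mm

ω = 2π·150/60 = 15.71 rad/s, so T = P/ω = 459×745.7 / 15.71 = 21790 N·m.
For a hollow shaft with d_i/d_o = 0.698: τ_max = 16T/(π d_o³ (1−k⁴)), so d_o = [16T/(π τ_allow (1−k⁴))]^(1/3) = [16·21790/(π·1.37×10^8·0.7626)]^(1/3) = 0.1020 m.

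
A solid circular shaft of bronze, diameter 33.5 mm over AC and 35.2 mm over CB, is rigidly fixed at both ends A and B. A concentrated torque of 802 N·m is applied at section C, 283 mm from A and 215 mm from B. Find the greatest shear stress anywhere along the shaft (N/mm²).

Compatibility: T_A·a/J_AC = T_B·b/J_CB with T_A + T_B = T₀.
J_AC = 1.24×10^-7 m⁴, J_CB = 1.51×10^-7 m⁴, so T_A = T₀·(J_AC/a)/((J_AC/a)+(J_CB/b)) = 307.9 N·m, T_B = 494.1 N·m.
τ in each portion: τ_AC = 4.17×10^7 Pa, τ_CB = 5.77×10^7 Pa; maximum is in CB.
τ_max = T_CB·r/J = 494.1·0.0176/1.51×10^-7 = 5.769×10^7 Pa.

57.7 N/mm²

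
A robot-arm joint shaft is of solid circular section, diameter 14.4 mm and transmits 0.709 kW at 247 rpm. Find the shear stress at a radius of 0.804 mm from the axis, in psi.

757 psi

ω = 2π·247/60 = 25.87 rad/s, so T = P/ω = 0.709×10³ / 25.87 = 27.41 N·m.
J = πd⁴/32 = π(0.0144)⁴/32 = 4.221×10^-9 m⁴.
Shear stress varies linearly with radius: τ = T·r/J = 27.41 × 8.04e-4 / 4.221×10^-9 = 5.221×10^6 Pa.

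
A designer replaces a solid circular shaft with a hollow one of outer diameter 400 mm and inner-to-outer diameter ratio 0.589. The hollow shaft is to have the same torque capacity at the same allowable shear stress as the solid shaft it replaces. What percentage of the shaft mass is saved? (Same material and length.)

Equal τ_max and T ⇒ the solid shaft needs d_s³ = d_o³(1−k⁴), so d_s = 400·(1−0.589⁴)^(1/3) = 383.3 mm.
Area ratio A_h/A_s = d_o²(1−k²)/d_s² = (1−k²)/(1−k⁴)^(2/3) = 0.7114.
Mass saving = 1 − 0.7114 = 28.9 %.

28.9 %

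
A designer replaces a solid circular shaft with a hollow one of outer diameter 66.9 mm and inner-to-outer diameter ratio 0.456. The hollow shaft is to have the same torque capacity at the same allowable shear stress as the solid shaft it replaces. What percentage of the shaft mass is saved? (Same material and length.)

Equal τ_max and T ⇒ the solid shaft needs d_s³ = d_o³(1−k⁴), so d_s = 66.9·(1−0.456⁴)^(1/3) = 65.92 mm.
Area ratio A_h/A_s = d_o²(1−k²)/d_s² = (1−k²)/(1−k⁴)^(2/3) = 0.8158.
Mass saving = 1 − 0.8158 = 18.4 %.

18.4 %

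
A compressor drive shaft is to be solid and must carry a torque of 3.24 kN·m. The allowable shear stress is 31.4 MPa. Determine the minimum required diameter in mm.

80.7 mm

For a solid shaft τ_max = 16T/(πd³), so d = (16T/(π τ_allow))^(1/3) = (16·3240/(π·3.14×10^7))^(1/3) = 0.08070 m.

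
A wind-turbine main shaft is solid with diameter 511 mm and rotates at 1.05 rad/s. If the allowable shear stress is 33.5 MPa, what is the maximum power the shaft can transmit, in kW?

922 kW

J = πd⁴/32 = π(0.511)⁴/32 = 6.694×10^-3 m⁴.
T_max = τ_allow·J/r = 3.35×10^7 × 6.694×10^-3 / 0.256 = 877700 N·m.
ω = 1.05 rad/s, so P_max = T_max·ω = 9.216×10^5 W.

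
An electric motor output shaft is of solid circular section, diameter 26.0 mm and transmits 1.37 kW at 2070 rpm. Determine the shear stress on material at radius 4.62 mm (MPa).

0.651 MPa

ω = 2π·2070/60 = 216.8 rad/s, so T = P/ω = 1.37×10³ / 216.8 = 6.320 N·m.
J = πd⁴/32 = π(0.0260)⁴/32 = 4.486×10^-8 m⁴.
Shear stress varies linearly with radius: τ = T·r/J = 6.320 × 0.00462 / 4.486×10^-8 = 6.508×10^5 Pa.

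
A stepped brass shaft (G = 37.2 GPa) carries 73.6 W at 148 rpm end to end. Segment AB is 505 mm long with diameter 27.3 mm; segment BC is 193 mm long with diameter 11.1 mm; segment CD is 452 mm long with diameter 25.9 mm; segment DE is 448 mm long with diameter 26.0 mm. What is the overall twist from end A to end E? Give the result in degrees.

1.16°

ω = 2π·148/60 = 15.50 rad/s, so T = P/ω = 73.6 / 15.50 = 4.749 N·m.
J_AB = π(0.0273)⁴/32 = 5.45×10^-8 m⁴; J_BC = π(0.0111)⁴/32 = 1.49×10^-9 m⁴; J_CD = π(0.0259)⁴/32 = 4.42×10^-8 m⁴; J_DE = π(0.0260)⁴/32 = 4.49×10^-8 m⁴.
θ = (T/G)·Σ L_i/J_i = (4.749/37.2×10⁹)·(0.505/5.45×10^-8 + 0.193/1.49×10^-9 + 0.452/4.42×10^-8 + 0.448/4.49×10^-8) = 0.02029 rad.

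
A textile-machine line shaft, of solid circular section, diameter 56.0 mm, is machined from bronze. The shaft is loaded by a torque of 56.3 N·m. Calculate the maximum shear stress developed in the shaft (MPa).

1.63 MPa

J = πd⁴/32 = π(0.0560)⁴/32 = 9.655×10^-7 m⁴.
τ_max = T·r/J = 56.30 × 0.0280 / 9.655×10^-7 = 1.633×10^6 Pa.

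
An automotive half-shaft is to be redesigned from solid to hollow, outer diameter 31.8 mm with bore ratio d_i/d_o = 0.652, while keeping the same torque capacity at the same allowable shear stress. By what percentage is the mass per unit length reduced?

Equal τ_max and T ⇒ the solid shaft needs d_s³ = d_o³(1−k⁴), so d_s = 31.8·(1−0.652⁴)^(1/3) = 29.76 mm.
Area ratio A_h/A_s = d_o²(1−k²)/d_s² = (1−k²)/(1−k⁴)^(2/3) = 0.6566.
Mass saving = 1 − 0.6566 = 34.3 %.

34.3 %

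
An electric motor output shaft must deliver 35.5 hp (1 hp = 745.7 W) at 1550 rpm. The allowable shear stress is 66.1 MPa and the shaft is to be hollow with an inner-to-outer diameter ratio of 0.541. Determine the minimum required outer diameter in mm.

ω = 2π·1550/60 = 162.3 rad/s, so T = P/ω = 35.5×745.7 / 162.3 = 163.1 N·m.
For a hollow shaft with d_i/d_o = 0.541: τ_max = 16T/(π d_o³ (1−k⁴)), so d_o = [16T/(π τ_allow (1−k⁴))]^(1/3) = [16·163.1/(π·6.61×10^7·0.9143)]^(1/3) = 0.02395 m.

24.0 mm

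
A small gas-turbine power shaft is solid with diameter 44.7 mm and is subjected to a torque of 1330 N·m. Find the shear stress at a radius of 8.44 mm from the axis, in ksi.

4.15 ksi

J = πd⁴/32 = π(0.0447)⁴/32 = 3.919×10^-7 m⁴.
Shear stress varies linearly with radius: τ = T·r/J = 1330 × 0.00844 / 3.919×10^-7 = 2.864×10^7 Pa.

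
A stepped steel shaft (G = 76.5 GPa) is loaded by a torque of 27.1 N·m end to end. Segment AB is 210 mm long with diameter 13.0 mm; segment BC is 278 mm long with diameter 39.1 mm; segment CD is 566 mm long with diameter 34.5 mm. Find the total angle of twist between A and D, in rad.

0.0284 rad

J_AB = π(0.0130)⁴/32 = 2.80×10^-9 m⁴; J_BC = π(0.0391)⁴/32 = 2.29×10^-7 m⁴; J_CD = π(0.0345)⁴/32 = 1.39×10^-7 m⁴.
θ = (T/G)·Σ L_i/J_i = (27.10/76.5×10⁹)·(0.210/2.80×10^-9 + 0.278/2.29×10^-7 + 0.566/1.39×10^-7) = 0.02840 rad.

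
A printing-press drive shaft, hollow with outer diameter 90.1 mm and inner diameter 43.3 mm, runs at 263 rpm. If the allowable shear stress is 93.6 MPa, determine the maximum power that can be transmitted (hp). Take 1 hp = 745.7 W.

470 hp

J = π(d_o⁴ − d_i⁴)/32 = π(0.0901⁴ − 0.0433⁴)/32 = 6.125×10^-6 m⁴.
T_max = τ_allow·J/r = 9.36×10^7 × 6.125×10^-6 / 0.0450 = 12730 N·m.
ω = 2π·263/60 = 27.54 rad/s, so P_max = T_max·ω = 3.505×10^5 W.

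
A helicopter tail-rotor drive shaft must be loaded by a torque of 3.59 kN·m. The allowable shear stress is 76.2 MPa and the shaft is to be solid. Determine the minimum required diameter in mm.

For a solid shaft τ_max = 16T/(πd³), so d = (16T/(π τ_allow))^(1/3) = (16·3590/(π·7.62×10^7))^(1/3) = 0.06214 m.

62.1 mm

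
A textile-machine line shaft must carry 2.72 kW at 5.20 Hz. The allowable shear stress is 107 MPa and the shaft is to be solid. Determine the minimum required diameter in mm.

15.8 mm

ω = 2π·5.20 = 32.67 rad/s, so T = P/ω = 2.72×10³ / 32.67 = 83.25 N·m.
For a solid shaft τ_max = 16T/(πd³), so d = (16T/(π τ_allow))^(1/3) = (16·83.25/(π·1.07×10^8))^(1/3) = 0.01582 m.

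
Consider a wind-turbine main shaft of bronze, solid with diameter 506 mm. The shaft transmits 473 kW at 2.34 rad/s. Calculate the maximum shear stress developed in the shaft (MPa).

7.95 MPa

ω = 2.34 rad/s, so T = P/ω = 473×10³ / 2.340 = 202100 N·m.
J = πd⁴/32 = π(0.506)⁴/32 = 6.436×10^-3 m⁴.
τ_max = T·r/J = 202100 × 0.253 / 6.436×10^-3 = 7.946×10^6 Pa.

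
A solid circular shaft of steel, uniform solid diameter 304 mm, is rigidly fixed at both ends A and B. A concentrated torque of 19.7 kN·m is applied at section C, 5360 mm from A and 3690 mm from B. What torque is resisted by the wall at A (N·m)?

With uniform GJ and both ends fixed, compatibility θ_AC = θ_CB gives T_A·a = T_B·b, together with T_A + T_B = T₀.
T_A = T₀·b/(a+b) = 19700·3690/9050 = 8032 N·m; T_B = 11670 N·m.

8030 N·m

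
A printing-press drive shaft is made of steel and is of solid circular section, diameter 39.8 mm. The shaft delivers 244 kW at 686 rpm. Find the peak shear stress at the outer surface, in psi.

ω = 2π·686/60 = 71.84 rad/s, so T = P/ω = 244×10³ / 71.84 = 3397 N·m.
J = πd⁴/32 = π(0.0398)⁴/32 = 2.463×10^-7 m⁴.
τ_max = T·r/J = 3397 × 0.0199 / 2.463×10^-7 = 2.744×10^8 Pa.

39800 psi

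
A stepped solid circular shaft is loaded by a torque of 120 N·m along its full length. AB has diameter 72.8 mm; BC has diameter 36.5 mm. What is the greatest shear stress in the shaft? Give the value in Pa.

Under the same torque, τ_max = 16T/(πd³) is largest where d is smallest — segment BC (d = 36.5 mm).
τ_max = 16·120.0/(π·(0.0365)³) = 1.257×10^7 Pa.

1.26e7 Pa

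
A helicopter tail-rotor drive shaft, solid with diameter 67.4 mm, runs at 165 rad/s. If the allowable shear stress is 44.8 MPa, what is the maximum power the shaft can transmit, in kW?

J = πd⁴/32 = π(0.0674)⁴/32 = 2.026×10^-6 m⁴.
T_max = τ_allow·J/r = 4.48×10^7 × 2.026×10^-6 / 0.0337 = 2693 N·m.
ω = 165 rad/s, so P_max = T_max·ω = 4.444×10^5 W.

444 kW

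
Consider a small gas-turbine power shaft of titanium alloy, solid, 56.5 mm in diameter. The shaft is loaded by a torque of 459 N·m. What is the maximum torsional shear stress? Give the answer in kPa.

J = πd⁴/32 = π(0.0565)⁴/32 = 1.000×10^-6 m⁴.
τ_max = T·r/J = 459.0 × 0.0283 / 1.000×10^-6 = 1.296×10^7 Pa.

13000 kPa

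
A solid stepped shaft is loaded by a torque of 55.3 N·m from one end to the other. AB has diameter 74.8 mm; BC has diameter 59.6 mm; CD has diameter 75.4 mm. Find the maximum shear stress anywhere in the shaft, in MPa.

Under the same torque, τ_max = 16T/(πd³) is largest where d is smallest — segment BC (d = 59.6 mm).
τ_max = 16·55.30/(π·(0.0596)³) = 1.330×10^6 Pa.

1.33 MPa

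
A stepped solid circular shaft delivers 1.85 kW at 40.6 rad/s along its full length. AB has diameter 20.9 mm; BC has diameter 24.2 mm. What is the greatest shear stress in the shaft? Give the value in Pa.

ω = 40.6 rad/s, so T = P/ω = 1.85×10³ / 40.60 = 45.57 N·m.
Under the same torque, τ_max = 16T/(πd³) is largest where d is smallest — segment AB (d = 20.9 mm).
τ_max = 16·45.57/(π·(0.0209)³) = 2.542×10^7 Pa.

2.54e7 Pa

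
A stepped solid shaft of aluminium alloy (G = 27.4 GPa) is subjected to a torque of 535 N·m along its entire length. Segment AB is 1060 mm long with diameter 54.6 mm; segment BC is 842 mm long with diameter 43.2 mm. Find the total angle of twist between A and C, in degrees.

J_AB = π(0.0546)⁴/32 = 8.73×10^-7 m⁴; J_BC = π(0.0432)⁴/32 = 3.42×10^-7 m⁴.
θ = (T/G)·Σ L_i/J_i = (535.0/27.4×10⁹)·(1.06/8.73×10^-7 + 0.842/3.42×10^-7) = 0.07180 rad.

4.11°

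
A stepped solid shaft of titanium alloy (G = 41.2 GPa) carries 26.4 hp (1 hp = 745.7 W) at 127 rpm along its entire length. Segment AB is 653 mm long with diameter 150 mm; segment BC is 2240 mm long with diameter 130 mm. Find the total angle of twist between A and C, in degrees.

0.191°

ω = 2π·127/60 = 13.30 rad/s, so T = P/ω = 26.4×745.7 / 13.30 = 1480 N·m.
J_AB = π(0.150)⁴/32 = 4.97×10^-5 m⁴; J_BC = π(0.130)⁴/32 = 2.80×10^-5 m⁴.
θ = (T/G)·Σ L_i/J_i = (1480/41.2×10⁹)·(0.653/4.97×10^-5 + 2.24/2.80×10^-5) = 3.342×10^-3 rad.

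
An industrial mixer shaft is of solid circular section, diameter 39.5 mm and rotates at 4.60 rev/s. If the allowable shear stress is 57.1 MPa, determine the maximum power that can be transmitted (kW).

J = πd⁴/32 = π(0.0395)⁴/32 = 2.390×10^-7 m⁴.
T_max = τ_allow·J/r = 5.71×10^7 × 2.390×10^-7 / 0.0198 = 691.0 N·m.
ω = 2π·4.60 = 28.90 rad/s, so P_max = T_max·ω = 1.997×10^4 W.

20.0 kW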